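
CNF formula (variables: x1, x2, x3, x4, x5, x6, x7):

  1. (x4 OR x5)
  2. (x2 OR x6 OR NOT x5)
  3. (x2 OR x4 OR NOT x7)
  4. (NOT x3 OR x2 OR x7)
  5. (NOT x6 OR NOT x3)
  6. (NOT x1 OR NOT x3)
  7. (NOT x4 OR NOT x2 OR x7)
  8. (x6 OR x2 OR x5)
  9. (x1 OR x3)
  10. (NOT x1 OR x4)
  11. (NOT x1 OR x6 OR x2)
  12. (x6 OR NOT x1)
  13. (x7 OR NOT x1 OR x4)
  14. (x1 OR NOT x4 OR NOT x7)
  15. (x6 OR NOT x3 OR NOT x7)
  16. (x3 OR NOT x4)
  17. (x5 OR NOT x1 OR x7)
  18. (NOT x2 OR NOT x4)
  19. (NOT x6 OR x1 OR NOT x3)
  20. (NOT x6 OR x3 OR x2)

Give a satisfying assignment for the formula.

x1=F  x2=T  x3=T  x4=F  x5=T  x6=F  x7=F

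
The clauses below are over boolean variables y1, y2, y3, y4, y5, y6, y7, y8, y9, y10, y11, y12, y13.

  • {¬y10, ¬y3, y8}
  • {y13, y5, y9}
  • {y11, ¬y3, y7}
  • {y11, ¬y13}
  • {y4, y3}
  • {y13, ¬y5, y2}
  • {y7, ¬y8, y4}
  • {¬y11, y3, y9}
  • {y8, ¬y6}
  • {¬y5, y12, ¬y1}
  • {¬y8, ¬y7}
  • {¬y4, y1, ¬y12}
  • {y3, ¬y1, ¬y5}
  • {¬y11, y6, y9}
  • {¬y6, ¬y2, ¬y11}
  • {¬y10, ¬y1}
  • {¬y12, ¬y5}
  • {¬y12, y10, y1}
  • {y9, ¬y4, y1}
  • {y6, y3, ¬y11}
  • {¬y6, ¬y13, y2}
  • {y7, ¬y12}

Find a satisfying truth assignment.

y9 occurs only positively in the remaining clauses — set y9 = True.
Branch on y1: take y1 = False.
The remaining clauses are satisfied by y2 = False, y3 = True, y4 = True, y5 = True, y6 = False, y7 = False, y8 = True, y10 = False, y11 = True, y12 = False, y13 = True.
Every clause has at least one true literal under this assignment.

y1 = F, y2 = F, y3 = T, y4 = T, y5 = T, y6 = F, y7 = F, y8 = T, y9 = T, y10 = F, y11 = T, y12 = F, y13 = T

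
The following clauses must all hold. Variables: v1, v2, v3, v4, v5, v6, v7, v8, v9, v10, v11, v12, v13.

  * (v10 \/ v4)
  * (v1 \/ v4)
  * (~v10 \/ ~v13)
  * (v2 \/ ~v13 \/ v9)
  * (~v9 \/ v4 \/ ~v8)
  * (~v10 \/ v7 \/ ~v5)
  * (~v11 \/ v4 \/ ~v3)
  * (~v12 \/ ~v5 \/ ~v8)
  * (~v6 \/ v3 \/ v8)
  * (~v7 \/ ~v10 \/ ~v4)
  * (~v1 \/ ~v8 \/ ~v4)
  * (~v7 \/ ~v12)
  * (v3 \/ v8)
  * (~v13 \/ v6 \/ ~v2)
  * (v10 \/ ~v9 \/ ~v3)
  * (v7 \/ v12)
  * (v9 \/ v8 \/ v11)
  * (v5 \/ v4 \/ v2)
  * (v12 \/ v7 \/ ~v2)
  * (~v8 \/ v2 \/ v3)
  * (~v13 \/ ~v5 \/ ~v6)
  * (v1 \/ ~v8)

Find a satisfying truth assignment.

Pure literal: v13 appears only negated; assign v13 = False.
Branch on v1: take v1 = True.
Branch on v2: take v2 = True.
Set v3 = True and propagate.
For the remaining variables, v4 = True, v5 = False, v6 = False, v7 = False, v8 = False, v9 = False, v10 = False, v11 = True, v12 = True works.
Every clause has at least one true literal under this assignment.
Check each clause:
  1. (v10 \/ v4) — v4 is true.
  2. (v4 \/ v1) — v1 is true.
  3. (~v13 \/ ~v10) — ~v13 is true.
  4. (v2 \/ ~v13 \/ v9) — v2 is true.
  5. (~v8 \/ v4 \/ ~v9) — ~v8 is true.
  6. (v7 \/ ~v10 \/ ~v5) — ~v5 is true.
  7. (~v3 \/ ~v11 \/ v4) — v4 is true.
  8. (~v5 \/ ~v8 \/ ~v12) — ~v8 is true.
  9. (v3 \/ v8 \/ ~v6) — ~v6 is true.
  10. (~v7 \/ ~v4 \/ ~v10) — ~v7 is true.
  11. (~v8 \/ ~v1 \/ ~v4) — ~v8 is true.
  12. (~v12 \/ ~v7) — ~v7 is true.
  13. (v3 \/ v8) — v3 is true.
  14. (v6 \/ ~v13 \/ ~v2) — ~v13 is true.
  15. (~v3 \/ v10 \/ ~v9) — ~v9 is true.
  16. (v7 \/ v12) — v12 is true.
  17. (v8 \/ v9 \/ v11) — v11 is true.
  18. (v5 \/ v4 \/ v2) — v2 is true.
  19. (v7 \/ v12 \/ ~v2) — v12 is true.
  20. (v2 \/ ~v8 \/ v3) — ~v8 is true.
  21. (~v5 \/ ~v6 \/ ~v13) — ~v6 is true.
  22. (~v8 \/ v1) — ~v8 is true.

v1=True  v2=True  v3=True  v4=True  v5=False  v6=False  v7=False  v8=False  v9=False  v10=False  v11=True  v12=True  v13=False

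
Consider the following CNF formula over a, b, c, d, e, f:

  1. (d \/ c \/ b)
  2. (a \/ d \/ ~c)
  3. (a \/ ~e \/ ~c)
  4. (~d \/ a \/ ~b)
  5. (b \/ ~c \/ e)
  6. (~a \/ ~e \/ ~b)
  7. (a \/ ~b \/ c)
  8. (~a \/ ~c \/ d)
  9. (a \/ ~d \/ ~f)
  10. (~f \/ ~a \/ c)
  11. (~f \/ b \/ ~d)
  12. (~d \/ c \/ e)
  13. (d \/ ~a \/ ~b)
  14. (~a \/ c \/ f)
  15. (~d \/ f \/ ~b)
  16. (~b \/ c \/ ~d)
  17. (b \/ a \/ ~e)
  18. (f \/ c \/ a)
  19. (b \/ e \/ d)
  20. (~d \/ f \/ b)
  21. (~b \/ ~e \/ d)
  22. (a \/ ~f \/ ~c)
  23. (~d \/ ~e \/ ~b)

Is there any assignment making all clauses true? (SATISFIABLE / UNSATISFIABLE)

Try a = True.
Branch on b: take b = True.
  then e is forced to False.
  then d is forced to True.
  then c is forced to True.
  then f is forced to True.
So a = T, b = T, c = T, d = T, e = F, f = T is a satisfying assignment.

SATISFIABLE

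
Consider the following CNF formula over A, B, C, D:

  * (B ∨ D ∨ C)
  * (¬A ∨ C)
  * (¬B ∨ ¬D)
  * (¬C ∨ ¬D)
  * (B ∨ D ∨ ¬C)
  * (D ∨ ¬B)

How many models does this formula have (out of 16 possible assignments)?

1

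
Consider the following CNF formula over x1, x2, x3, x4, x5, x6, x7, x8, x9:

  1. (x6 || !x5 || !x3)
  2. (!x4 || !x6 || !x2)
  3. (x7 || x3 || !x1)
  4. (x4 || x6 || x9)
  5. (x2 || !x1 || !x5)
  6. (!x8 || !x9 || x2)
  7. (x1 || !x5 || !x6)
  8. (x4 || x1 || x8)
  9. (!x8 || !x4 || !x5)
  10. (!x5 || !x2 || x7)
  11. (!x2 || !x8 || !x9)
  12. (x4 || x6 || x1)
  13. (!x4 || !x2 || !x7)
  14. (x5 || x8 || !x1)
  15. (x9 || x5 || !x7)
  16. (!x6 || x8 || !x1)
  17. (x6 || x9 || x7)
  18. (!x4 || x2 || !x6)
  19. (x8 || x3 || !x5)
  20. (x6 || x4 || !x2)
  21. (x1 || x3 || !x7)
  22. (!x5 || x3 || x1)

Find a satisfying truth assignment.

x1 = True  x2 = True  x3 = True  x4 = False  x5 = False  x6 = True  x7 = False  x8 = True  x9 = False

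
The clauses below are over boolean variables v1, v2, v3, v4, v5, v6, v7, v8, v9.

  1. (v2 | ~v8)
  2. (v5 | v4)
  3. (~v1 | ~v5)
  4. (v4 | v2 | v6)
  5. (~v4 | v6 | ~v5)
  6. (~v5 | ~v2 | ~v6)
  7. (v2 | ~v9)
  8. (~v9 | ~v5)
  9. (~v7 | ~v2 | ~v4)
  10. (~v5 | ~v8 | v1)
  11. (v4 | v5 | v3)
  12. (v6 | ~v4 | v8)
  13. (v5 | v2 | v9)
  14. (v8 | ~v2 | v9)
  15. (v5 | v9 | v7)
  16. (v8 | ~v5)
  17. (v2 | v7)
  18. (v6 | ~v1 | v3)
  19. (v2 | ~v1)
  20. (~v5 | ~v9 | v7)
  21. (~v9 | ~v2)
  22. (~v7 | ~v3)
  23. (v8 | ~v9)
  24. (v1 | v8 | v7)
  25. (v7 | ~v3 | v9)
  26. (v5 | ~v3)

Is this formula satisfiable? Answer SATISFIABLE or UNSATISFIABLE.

v5 = True:
  propagation gives v1=False, v9=False, v8=False; an empty clause results — contradiction.
v5 = False:
  v2 = True:
    propagation gives v7=False, v9=True; an empty clause results — contradiction.
  v2 = False:
    propagation gives v8=False, v9=False; an empty clause results — contradiction.
Every branch closes, so no satisfying assignment exists.

UNSATISFIABLE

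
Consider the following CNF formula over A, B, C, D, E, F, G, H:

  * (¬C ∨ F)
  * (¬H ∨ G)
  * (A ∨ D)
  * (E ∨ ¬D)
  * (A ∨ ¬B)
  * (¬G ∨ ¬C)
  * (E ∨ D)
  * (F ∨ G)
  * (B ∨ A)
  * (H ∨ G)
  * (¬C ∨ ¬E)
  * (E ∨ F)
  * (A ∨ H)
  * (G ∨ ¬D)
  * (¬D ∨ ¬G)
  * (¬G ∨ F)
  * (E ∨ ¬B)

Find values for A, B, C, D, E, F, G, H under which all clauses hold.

A=T, B=T, C=F, D=F, E=T, F=T, G=T, H=T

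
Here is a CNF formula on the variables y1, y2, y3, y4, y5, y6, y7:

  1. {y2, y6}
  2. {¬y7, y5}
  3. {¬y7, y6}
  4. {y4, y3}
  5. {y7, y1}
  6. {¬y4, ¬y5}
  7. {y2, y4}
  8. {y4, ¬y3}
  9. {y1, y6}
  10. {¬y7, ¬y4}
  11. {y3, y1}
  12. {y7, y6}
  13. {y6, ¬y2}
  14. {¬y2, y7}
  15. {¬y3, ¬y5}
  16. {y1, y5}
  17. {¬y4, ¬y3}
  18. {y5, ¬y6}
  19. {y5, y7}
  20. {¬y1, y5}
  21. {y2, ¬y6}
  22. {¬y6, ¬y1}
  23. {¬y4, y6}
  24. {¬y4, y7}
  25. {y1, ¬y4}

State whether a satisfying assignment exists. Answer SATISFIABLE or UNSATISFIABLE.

UNSATISFIABLE

y4 = True:
  propagation gives y5=False, y7=False; an empty clause results — contradiction.
y4 = False:
  propagation gives y3=True; an empty clause results — contradiction.
Every branch closes, so no satisfying assignment exists.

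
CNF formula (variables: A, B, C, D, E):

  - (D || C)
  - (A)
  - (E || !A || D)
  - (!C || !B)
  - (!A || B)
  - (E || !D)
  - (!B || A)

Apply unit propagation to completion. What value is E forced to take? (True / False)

True

(A) stands alone — A = True.
(B || !A) with A = True leaves only B, so B = True.
From (!C || !B) and B = True: C = False.
(C || D) with C = False leaves only D, so D = True.
From (!D || E) and D = True: E = True.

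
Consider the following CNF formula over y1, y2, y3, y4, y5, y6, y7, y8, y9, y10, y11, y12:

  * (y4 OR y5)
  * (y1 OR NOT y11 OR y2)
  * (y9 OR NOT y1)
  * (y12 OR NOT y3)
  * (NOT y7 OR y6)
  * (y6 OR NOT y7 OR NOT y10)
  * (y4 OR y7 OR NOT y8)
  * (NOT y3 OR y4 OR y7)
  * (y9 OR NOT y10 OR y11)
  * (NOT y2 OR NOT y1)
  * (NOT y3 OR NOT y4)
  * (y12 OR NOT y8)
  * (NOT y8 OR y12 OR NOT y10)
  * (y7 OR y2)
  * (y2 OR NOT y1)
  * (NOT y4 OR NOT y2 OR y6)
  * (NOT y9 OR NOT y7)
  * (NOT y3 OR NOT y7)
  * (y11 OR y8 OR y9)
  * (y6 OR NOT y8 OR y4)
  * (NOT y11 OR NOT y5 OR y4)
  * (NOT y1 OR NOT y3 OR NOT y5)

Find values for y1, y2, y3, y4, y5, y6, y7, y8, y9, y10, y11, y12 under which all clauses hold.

y3 occurs only negated in the remaining clauses — set y3 = False.
y6 occurs only positively in the remaining clauses — set y6 = True.
Try y1 = False.
Branch on y2: take y2 = True.
Try y4 = True.
For the remaining variables, y5 = True, y7 = False, y8 = False, y9 = True, y10 = False, y11 = False, y12 = False works.
Every clause has at least one true literal under this assignment.

y1=F, y2=T, y3=F, y4=T, y5=T, y6=T, y7=F, y8=F, y9=T, y10=F, y11=F, y12=F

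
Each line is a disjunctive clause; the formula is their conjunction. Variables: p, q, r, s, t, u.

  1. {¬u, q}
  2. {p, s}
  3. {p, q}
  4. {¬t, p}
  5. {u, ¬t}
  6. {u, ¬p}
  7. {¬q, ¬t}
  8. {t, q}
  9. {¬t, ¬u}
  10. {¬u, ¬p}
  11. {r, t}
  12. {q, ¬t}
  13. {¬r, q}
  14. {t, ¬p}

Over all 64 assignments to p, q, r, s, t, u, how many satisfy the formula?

2

The models are:
  p=F q=T r=T s=T t=F u=F
  p=F q=T r=T s=T t=F u=T
That's 2 in total.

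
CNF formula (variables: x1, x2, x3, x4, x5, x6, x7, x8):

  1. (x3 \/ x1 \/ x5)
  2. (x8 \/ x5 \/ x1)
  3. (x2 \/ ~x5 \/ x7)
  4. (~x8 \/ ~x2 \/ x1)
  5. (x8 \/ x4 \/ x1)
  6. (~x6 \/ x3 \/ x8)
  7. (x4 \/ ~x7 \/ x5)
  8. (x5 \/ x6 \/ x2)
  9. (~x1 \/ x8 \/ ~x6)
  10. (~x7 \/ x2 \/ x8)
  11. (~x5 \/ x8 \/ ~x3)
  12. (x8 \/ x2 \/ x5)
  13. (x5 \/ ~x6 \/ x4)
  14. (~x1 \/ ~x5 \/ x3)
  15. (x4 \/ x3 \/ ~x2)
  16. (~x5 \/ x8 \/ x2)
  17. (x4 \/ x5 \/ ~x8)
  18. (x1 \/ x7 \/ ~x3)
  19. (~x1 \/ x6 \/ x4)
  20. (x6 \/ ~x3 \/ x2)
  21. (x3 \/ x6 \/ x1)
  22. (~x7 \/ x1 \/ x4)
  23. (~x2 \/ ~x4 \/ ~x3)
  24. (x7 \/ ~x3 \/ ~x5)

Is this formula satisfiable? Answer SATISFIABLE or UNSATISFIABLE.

Set x1 = True and propagate.
Try x2 = False.
Try x3 = False.
  then x5 is forced to False.
  then x6 is forced to True.
  then x8 is forced to True.
  then x4 is forced to True.
x7 is now unconstrained; take x7 = True.
Every clause has at least one true literal under this assignment.
So x1 = 1  x2 = 0  x3 = 0  x4 = 1  x5 = 0  x6 = 1  x7 = 1  x8 = 1 is a satisfying assignment.

SATISFIABLE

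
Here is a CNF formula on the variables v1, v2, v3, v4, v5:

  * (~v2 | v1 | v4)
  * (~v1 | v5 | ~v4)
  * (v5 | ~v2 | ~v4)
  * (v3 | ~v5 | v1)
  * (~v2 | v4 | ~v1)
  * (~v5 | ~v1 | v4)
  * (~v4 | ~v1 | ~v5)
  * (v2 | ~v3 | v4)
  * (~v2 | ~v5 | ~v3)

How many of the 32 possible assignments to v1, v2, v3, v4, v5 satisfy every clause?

5

Satisfying assignments:
  v1=F v2=F v3=F v4=F v5=F
  v1=F v2=F v3=F v4=T v5=F
  v1=F v2=F v3=T v4=T v5=F
  v1=F v2=F v3=T v4=T v5=T
  v1=T v2=F v3=F v4=F v5=F
That's 5 in total.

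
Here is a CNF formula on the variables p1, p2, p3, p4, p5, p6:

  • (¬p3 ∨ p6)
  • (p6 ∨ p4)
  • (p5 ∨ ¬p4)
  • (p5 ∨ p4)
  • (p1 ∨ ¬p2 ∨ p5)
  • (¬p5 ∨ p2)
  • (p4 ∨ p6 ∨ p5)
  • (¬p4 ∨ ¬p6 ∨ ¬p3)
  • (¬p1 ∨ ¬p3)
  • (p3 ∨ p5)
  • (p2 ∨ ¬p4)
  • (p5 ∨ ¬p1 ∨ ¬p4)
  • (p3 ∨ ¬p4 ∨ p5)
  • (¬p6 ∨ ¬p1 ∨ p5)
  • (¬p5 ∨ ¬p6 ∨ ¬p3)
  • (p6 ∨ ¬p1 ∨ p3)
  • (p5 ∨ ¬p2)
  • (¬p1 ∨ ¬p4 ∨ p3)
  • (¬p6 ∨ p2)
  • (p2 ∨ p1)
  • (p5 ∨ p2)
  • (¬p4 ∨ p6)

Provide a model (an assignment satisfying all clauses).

Set p1 = True and propagate.
  then p3 is forced to False.
  then p5 is forced to True.
  then p2 is forced to True.
  then p6 is forced to True.
  then p4 is forced to False.

p1=True, p2=True, p3=False, p4=False, p5=True, p6=True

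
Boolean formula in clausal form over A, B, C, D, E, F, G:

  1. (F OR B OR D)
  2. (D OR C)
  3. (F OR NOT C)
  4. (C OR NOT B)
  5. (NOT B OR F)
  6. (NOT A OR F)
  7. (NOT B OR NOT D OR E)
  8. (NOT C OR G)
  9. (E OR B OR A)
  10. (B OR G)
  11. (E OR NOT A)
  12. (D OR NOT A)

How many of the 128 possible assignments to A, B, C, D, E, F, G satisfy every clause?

10

Case analysis on B and A:
  B=T, A=T: remaining (C,D,E,F,G) ∈ {(T,T,T,T,T)} — 1.
  B=T, A=F: remaining (C,D,E,F,G) ∈ {(T,F,F,T,T); (T,F,T,T,T); (T,T,T,T,T)} — 3.
  B=F, A=T: remaining (C,D,E,F,G) ∈ {(F,T,T,T,T); (T,T,T,T,T)} — 2.
  B=F, A=F: remaining (C,D,E,F,G) ∈ {(F,T,T,F,T); (F,T,T,T,T); (T,F,T,T,T); (T,T,T,T,T)} — 4.
Total: 1 + 3 + 2 + 4 = 10.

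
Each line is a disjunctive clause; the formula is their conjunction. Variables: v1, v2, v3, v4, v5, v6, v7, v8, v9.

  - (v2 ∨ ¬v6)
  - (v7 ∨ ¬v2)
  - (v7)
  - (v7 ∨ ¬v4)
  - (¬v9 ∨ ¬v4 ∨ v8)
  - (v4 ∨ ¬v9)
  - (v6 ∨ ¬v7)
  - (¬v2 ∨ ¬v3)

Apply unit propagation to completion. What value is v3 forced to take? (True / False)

False

(v7) is a unit clause: v7 = True.
From (¬v7 ∨ v6) and v7 = True: v6 = True.
In (¬v6 ∨ v2), ¬v6 is now false; v2 must hold, so v2 = True.
(¬v3 ∨ ¬v2): since v2 = True, the clause reduces to (¬v3). v3 = False.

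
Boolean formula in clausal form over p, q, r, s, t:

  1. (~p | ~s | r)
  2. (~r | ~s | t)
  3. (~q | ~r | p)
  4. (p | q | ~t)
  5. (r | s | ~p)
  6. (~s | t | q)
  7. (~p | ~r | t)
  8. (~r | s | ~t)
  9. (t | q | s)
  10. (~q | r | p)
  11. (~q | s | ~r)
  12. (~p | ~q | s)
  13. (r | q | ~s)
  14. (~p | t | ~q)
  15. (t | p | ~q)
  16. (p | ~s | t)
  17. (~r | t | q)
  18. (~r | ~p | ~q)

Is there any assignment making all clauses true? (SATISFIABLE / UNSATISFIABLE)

SATISFIABLE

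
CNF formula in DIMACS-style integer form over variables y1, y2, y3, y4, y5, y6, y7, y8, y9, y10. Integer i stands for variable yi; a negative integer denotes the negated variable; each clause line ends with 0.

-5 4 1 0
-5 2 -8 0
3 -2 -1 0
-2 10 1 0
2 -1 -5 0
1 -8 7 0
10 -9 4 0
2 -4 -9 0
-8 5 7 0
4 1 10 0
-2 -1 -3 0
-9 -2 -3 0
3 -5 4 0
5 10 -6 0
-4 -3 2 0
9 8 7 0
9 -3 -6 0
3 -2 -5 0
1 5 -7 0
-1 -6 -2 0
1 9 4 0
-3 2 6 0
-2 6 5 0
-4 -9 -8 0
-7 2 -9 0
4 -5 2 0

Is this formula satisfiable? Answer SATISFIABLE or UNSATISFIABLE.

SATISFIABLE

Pure literal: y10 appears only positively; assign y10 = True.
Set y1 = False and propagate.
Try y2 = True.
Branch on y3: take y3 = True.
  then y9 is forced to False.
  then y6 is forced to False.
  then y4 is forced to True.
  then y5 is forced to True.
The remaining clauses are satisfied by y7 = True, y8 = False.
So y1 = False  y2 = True  y3 = True  y4 = True  y5 = True  y6 = False  y7 = True  y8 = False  y9 = False  y10 = True is a satisfying assignment.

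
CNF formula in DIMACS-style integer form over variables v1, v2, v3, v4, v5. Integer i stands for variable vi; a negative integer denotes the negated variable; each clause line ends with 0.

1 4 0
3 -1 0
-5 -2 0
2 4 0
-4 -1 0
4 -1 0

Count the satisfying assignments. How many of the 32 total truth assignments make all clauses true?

The models are:
  v1=F v2=F v3=F v4=T v5=F
  v1=F v2=F v3=F v4=T v5=T
  v1=F v2=F v3=T v4=T v5=F
  v1=F v2=F v3=T v4=T v5=T
  v1=F v2=T v3=F v4=T v5=F
  v1=F v2=T v3=T v4=T v5=F
Count: 6.

6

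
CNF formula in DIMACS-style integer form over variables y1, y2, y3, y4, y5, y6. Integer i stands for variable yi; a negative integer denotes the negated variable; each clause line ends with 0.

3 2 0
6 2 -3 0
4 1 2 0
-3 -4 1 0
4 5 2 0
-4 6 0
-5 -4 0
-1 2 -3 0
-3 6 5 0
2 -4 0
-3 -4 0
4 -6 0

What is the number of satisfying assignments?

Case analysis on y4 and y2:
  y4=T, y2=T: remaining (y1,y3,y5,y6) ∈ {(F,F,F,T); (T,F,F,T)} — 2.
  y4=T, y2=F: a clause becomes empty — 0.
  y4=F, y2=T: y1 free; 3 ways for (y3,y5,y6) × 2^1 = 6.
  y4=F, y2=F: a clause becomes empty — 0.
Total: 2 + 0 + 6 + 0 = 8.

8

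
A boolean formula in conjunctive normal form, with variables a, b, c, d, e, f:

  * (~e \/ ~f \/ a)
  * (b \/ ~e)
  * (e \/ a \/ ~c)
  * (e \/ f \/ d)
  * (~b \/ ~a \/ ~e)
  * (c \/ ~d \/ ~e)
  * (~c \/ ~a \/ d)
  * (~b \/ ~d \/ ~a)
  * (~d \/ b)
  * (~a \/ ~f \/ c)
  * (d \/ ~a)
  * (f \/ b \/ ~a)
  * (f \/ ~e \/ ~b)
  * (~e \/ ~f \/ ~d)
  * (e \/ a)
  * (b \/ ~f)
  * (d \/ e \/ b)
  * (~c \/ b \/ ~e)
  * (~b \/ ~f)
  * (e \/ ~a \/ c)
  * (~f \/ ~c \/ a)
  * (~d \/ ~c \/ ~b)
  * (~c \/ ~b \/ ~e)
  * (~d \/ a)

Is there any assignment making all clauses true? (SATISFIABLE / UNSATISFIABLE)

UNSATISFIABLE

e = True:
  propagation gives b=True, a=False, f=False; an empty clause results — contradiction.
e = False:
  propagation gives a=True, d=True, b=False; an empty clause results — contradiction.
Every branch closes, so no satisfying assignment exists.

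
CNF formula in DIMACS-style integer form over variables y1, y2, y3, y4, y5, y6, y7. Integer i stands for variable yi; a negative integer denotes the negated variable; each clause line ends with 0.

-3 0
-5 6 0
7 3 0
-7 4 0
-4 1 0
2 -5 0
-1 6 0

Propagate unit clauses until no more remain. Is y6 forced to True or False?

Unit clause (NOT y3) sets y3 = False.
In (y3 OR y7), y3 is now false; y7 must hold, so y7 = True.
(NOT y7 OR y4) with y7 = True leaves only y4, so y4 = True.
From (NOT y4 OR y1) and y4 = True: y1 = True.
In (y6 OR NOT y1), NOT y1 is now false; y6 must hold, so y6 = True.

True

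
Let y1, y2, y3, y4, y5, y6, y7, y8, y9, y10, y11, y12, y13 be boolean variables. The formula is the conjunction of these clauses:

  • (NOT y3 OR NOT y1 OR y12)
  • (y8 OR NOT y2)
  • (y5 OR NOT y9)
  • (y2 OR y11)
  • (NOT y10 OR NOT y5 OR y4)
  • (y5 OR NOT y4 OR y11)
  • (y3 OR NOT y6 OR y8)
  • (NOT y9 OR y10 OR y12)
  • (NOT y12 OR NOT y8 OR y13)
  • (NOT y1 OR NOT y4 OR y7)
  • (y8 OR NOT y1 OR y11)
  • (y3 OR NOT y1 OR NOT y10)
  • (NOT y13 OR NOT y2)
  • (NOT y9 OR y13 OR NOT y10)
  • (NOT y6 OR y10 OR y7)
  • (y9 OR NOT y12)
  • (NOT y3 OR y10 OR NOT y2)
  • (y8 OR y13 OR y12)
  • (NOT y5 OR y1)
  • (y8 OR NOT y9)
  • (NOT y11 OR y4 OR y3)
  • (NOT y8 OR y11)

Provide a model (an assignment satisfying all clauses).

y1 = False, y2 = True, y3 = True, y4 = False, y5 = False, y6 = True, y7 = True, y8 = True, y9 = False, y10 = True, y11 = True, y12 = False, y13 = False

y7 occurs only positively in the remaining clauses — set y7 = True.
Set y1 = False and propagate.
  then y5 is forced to False.
  then y9 is forced to False.
  then y12 is forced to False.
The remaining clauses are satisfied by y2 = True, y3 = True, y4 = False, y6 = True, y8 = True, y10 = True, y11 = True, y13 = False.
Every clause has at least one true literal under this assignment.
Check each clause:
  1. (NOT y1 OR y12 OR NOT y3) — NOT y1 is true.
  2. (NOT y2 OR y8) — y8 is true.
  3. (NOT y9 OR y5) — NOT y9 is true.
  4. (y2 OR y11) — y2 is true.
  5. (NOT y5 OR NOT y10 OR y4) — NOT y5 is true.
  6. (y5 OR y11 OR NOT y4) — y11 is true.
  7. (NOT y6 OR y3 OR y8) — y8 is true.
  8. (NOT y9 OR y10 OR y12) — y10 is true.
  9. (y13 OR NOT y12 OR NOT y8) — NOT y12 is true.
  10. (NOT y1 OR NOT y4 OR y7) — NOT y4 is true.
  11. (NOT y1 OR y8 OR y11) — y8 is true.
  12. (y3 OR NOT y10 OR NOT y1) — y3 is true.
  13. (NOT y2 OR NOT y13) — NOT y13 is true.
  14. (NOT y9 OR y13 OR NOT y10) — NOT y9 is true.
  15. (y10 OR y7 OR NOT y6) — y10 is true.
  16. (y9 OR NOT y12) — NOT y12 is true.
  17. (y10 OR NOT y3 OR NOT y2) — y10 is true.
  18. (y13 OR y12 OR y8) — y8 is true.
  19. (NOT y5 OR y1) — NOT y5 is true.
  20. (NOT y9 OR y8) — y8 is true.
  21. (NOT y11 OR y4 OR y3) — y3 is true.
  22. (NOT y8 OR y11) — y11 is true.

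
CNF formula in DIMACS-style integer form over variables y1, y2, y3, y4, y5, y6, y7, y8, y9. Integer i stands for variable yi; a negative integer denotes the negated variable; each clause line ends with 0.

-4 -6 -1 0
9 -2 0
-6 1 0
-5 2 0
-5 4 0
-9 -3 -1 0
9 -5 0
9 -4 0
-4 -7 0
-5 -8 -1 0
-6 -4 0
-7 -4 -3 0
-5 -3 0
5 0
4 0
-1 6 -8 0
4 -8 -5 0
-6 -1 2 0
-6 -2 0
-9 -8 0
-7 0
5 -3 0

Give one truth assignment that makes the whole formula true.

Unit propagation: (y5) forces y5 = True.
(y2) is a unit clause, so y2 = True.
(y9) is a unit clause, so y9 = True.
The clause (y4) is unit: y4 must be True.
The clause (~y7) is unit: y7 must be False.
(~y6) is a unit clause, so y6 = False.
The clause (~y3) is unit: y3 must be False.
The clause (~y8) is unit: y8 must be False.
y1 is now unconstrained; take y1 = True.
Check each clause:
  1. (~y1 | ~y4 | ~y6) — ~y6 is true.
  2. (~y2 | y9) — y9 is true.
  3. (y1 | ~y6) — y1 is true.
  4. (y2 | ~y5) — y2 is true.
  5. (y4 | ~y5) — y4 is true.
  6. (~y1 | ~y9 | ~y3) — ~y3 is true.
  7. (~y5 | y9) — y9 is true.
  8. (y9 | ~y4) — y9 is true.
  9. (~y7 | ~y4) — ~y7 is true.
  10. (~y8 | ~y1 | ~y5) — ~y8 is true.
  11. (~y4 | ~y6) — ~y6 is true.
  12. (~y4 | ~y3 | ~y7) — ~y7 is true.
  13. (~y3 | ~y5) — ~y3 is true.
  14. (y5) — y5 is true.
  15. (y4) — y4 is true.
  16. (~y8 | y6 | ~y1) — ~y8 is true.
  17. (~y8 | ~y5 | y4) — ~y8 is true.
  18. (~y6 | ~y1 | y2) — y2 is true.
  19. (~y2 | ~y6) — ~y6 is true.
  20. (~y9 | ~y8) — ~y8 is true.
  21. (~y7) — ~y7 is true.
  22. (~y3 | y5) — ~y3 is true.

y1 = True, y2 = True, y3 = False, y4 = True, y5 = True, y6 = False, y7 = False, y8 = False, y9 = True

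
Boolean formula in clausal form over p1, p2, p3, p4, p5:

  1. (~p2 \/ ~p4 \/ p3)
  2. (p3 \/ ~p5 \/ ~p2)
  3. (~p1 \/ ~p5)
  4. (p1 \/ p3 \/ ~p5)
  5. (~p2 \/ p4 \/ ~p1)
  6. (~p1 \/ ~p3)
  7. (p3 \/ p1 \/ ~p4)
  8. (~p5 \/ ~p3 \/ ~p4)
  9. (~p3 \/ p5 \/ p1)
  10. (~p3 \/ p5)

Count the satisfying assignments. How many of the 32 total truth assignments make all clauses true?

6

Satisfying assignments:
  p1=F p2=F p3=F p4=F p5=F
  p1=F p2=F p3=T p4=F p5=T
  p1=F p2=T p3=F p4=F p5=F
  p1=F p2=T p3=T p4=F p5=T
  p1=T p2=F p3=F p4=F p5=F
  p1=T p2=F p3=F p4=T p5=F
That's 6 in total.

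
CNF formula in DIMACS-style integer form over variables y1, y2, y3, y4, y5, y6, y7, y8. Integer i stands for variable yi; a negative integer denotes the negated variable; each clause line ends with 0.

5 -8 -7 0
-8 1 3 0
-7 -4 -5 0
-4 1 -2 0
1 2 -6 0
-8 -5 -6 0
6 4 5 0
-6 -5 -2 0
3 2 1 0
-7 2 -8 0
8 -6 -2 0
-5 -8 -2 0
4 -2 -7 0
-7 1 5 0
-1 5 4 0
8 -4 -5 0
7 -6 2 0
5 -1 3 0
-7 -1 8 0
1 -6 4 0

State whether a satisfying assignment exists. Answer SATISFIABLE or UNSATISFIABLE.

SATISFIABLE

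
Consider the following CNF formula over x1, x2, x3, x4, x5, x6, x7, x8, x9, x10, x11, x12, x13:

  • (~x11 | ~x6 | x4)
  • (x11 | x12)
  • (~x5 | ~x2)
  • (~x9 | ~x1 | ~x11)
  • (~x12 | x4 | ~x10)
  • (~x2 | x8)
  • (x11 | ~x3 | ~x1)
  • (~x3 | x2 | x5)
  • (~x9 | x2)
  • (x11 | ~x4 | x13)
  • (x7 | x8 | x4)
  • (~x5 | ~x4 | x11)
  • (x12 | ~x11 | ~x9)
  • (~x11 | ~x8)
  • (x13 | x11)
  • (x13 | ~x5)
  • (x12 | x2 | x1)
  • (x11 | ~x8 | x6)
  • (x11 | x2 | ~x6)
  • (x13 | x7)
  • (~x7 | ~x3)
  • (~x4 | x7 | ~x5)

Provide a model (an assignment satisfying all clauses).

x1 = True, x2 = False, x3 = False, x4 = True, x5 = False, x6 = True, x7 = True, x8 = False, x9 = False, x10 = True, x11 = True, x12 = False, x13 = False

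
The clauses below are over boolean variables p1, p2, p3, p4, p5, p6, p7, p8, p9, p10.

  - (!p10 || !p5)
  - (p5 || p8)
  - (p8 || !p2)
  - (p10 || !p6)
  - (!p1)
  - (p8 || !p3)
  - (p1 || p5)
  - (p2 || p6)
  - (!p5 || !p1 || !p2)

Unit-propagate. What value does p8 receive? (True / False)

True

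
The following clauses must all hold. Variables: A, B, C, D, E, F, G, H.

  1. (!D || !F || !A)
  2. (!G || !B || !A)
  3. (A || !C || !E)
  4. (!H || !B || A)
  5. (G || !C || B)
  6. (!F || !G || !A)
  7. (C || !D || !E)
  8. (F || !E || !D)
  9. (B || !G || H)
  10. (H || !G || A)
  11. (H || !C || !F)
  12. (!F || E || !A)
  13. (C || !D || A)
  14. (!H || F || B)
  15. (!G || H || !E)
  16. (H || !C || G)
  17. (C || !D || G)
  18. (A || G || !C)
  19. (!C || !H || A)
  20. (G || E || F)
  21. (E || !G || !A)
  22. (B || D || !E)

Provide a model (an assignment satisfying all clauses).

Set A = False and propagate.
Try B = True.
  then H is forced to False.
  then G is forced to False.
  then C is forced to False.
  then D is forced to False.
Try E = True.
F is now unconstrained; take F = True.

A=0, B=1, C=0, D=0, E=1, F=1, G=0, H=0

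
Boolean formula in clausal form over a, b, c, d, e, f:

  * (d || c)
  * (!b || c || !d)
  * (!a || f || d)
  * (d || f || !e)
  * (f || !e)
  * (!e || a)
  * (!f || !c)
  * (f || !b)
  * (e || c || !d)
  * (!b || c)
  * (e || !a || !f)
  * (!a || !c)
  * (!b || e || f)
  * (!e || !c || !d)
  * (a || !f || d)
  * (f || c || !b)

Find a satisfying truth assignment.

a=False, b=False, c=True, d=True, e=False, f=False

Check each clause:
  1. (d || c) — c is true.
  2. (!b || c || !d) — c is true.
  3. (d || !a || f) — d is true.
  4. (!e || d || f) — !e is true.
  5. (f || !e) — !e is true.
  6. (!e || a) — !e is true.
  7. (!f || !c) — !f is true.
  8. (!b || f) — !b is true.
  9. (c || !d || e) — c is true.
  10. (c || !b) — c is true.
  11. (e || !f || !a) — !f is true.
  12. (!c || !a) — !a is true.
  13. (!b || f || e) — !b is true.
  14. (!c || !e || !d) — !e is true.
  15. (a || !f || d) — !f is true.
  16. (c || !b || f) — c is true.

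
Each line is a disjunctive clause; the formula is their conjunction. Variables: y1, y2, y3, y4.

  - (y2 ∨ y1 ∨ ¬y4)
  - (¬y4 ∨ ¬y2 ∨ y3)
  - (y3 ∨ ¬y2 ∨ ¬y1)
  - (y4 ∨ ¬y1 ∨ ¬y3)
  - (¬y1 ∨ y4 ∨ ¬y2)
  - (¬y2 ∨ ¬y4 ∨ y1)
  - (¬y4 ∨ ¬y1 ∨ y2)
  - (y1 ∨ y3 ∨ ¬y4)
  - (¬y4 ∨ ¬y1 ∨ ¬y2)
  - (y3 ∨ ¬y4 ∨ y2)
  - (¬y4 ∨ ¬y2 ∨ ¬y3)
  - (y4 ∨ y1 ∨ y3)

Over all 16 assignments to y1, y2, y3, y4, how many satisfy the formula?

3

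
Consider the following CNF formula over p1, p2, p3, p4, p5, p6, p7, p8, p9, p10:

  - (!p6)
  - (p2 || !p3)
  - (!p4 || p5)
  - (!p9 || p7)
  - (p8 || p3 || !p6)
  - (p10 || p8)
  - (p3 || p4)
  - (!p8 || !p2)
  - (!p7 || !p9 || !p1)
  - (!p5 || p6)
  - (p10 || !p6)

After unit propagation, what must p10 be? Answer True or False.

True

Unit clause (!p6) sets p6 = False.
In (!p5 || p6), p6 is now false; !p5 must hold, so p5 = False.
(p5 || !p4): since p5 = False, the clause reduces to (!p4). p4 = False.
(p3 || p4): since p4 = False, the clause reduces to (p3). p3 = True.
In (p2 || !p3), !p3 is now false; p2 must hold, so p2 = True.
In (!p2 || !p8), !p2 is now false; !p8 must hold, so p8 = False.
(p8 || p10): since p8 = False, the clause reduces to (p10). p10 = True.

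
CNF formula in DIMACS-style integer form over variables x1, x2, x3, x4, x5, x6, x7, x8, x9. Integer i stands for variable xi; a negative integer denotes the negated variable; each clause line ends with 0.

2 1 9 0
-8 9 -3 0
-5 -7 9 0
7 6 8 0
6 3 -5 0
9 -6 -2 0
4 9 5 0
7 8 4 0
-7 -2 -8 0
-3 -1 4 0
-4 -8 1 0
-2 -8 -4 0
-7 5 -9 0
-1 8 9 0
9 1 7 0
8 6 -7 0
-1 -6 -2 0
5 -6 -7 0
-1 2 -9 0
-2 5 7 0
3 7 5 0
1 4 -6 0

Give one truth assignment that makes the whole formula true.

Try x1 = False.
Set x2 = False and propagate.
  then x9 is forced to True.
For the remaining variables, x3 = True, x4 = True, x5 = True, x6 = True, x7 = True, x8 = False works.

x1 = False, x2 = False, x3 = True, x4 = True, x5 = True, x6 = True, x7 = True, x8 = False, x9 = True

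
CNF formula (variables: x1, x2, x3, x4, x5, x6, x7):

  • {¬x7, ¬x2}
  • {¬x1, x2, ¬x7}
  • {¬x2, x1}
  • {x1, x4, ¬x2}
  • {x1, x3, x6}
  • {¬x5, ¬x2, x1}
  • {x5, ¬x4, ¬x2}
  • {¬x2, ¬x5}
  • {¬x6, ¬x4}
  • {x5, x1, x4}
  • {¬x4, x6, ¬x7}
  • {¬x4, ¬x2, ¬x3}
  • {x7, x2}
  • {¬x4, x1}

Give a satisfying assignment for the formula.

x1=True, x2=True, x3=True, x4=False, x5=False, x6=True, x7=False

Check each clause:
  1. {¬x2, ¬x7} — ¬x7 is true.
  2. {x2, ¬x7, ¬x1} — ¬x7 is true.
  3. {¬x2, x1} — x1 is true.
  4. {x4, x1, ¬x2} — x1 is true.
  5. {x6, x3, x1} — x1 is true.
  6. {¬x2, ¬x5, x1} — x1 is true.
  7. {¬x4, x5, ¬x2} — ¬x4 is true.
  8. {¬x5, ¬x2} — ¬x5 is true.
  9. {¬x4, ¬x6} — ¬x4 is true.
  10. {x4, x5, x1} — x1 is true.
  11. {¬x4, x6, ¬x7} — ¬x7 is true.
  12. {¬x3, ¬x2, ¬x4} — ¬x4 is true.
  13. {x2, x7} — x2 is true.
  14. {¬x4, x1} — x1 is true.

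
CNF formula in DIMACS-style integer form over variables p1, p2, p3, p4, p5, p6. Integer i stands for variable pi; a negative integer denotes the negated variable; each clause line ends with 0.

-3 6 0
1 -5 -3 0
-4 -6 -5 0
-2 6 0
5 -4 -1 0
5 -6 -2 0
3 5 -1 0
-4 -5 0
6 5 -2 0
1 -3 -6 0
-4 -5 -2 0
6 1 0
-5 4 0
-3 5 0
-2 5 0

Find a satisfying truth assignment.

p2 occurs only negated in the remaining clauses — set p2 = False.
Try p1 = False.
  then p6 is forced to True.
  then p3 is forced to False.
Try p4 = False.
  then p5 is forced to False.
Every clause has at least one true literal under this assignment.
Check each clause:
  1. (p6 \/ ~p3) — ~p3 is true.
  2. (~p3 \/ p1 \/ ~p5) — ~p5 is true.
  3. (~p6 \/ ~p4 \/ ~p5) — ~p5 is true.
  4. (~p2 \/ p6) — ~p2 is true.
  5. (p5 \/ ~p4 \/ ~p1) — ~p4 is true.
  6. (~p2 \/ p5 \/ ~p6) — ~p2 is true.
  7. (p3 \/ p5 \/ ~p1) — ~p1 is true.
  8. (~p5 \/ ~p4) — ~p5 is true.
  9. (p5 \/ p6 \/ ~p2) — p6 is true.
  10. (~p6 \/ p1 \/ ~p3) — ~p3 is true.
  11. (~p2 \/ ~p5 \/ ~p4) — ~p5 is true.
  12. (p1 \/ p6) — p6 is true.
  13. (~p5 \/ p4) — ~p5 is true.
  14. (~p3 \/ p5) — ~p3 is true.
  15. (p5 \/ ~p2) — ~p2 is true.

p1=False, p2=False, p3=False, p4=False, p5=False, p6=True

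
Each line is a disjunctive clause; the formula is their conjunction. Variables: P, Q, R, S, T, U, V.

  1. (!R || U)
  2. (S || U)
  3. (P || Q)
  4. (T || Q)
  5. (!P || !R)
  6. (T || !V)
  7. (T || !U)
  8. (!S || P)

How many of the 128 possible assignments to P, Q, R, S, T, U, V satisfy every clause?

Case analysis on P and T:
  P=T, T=T: Q, V free; 3 ways for (R,S,U) × 2^2 = 12.
  P=T, T=F: remaining (Q,R,S,U,V) ∈ {(T,F,T,F,F)} — 1.
  P=F, T=T: remaining (Q,R,S,U,V) ∈ {(T,F,F,T,F); (T,F,F,T,T); (T,T,F,T,F); (T,T,F,T,T)} — 4.
  P=F, T=F: a clause becomes empty — 0.
Total: 12 + 1 + 4 + 0 = 17.

17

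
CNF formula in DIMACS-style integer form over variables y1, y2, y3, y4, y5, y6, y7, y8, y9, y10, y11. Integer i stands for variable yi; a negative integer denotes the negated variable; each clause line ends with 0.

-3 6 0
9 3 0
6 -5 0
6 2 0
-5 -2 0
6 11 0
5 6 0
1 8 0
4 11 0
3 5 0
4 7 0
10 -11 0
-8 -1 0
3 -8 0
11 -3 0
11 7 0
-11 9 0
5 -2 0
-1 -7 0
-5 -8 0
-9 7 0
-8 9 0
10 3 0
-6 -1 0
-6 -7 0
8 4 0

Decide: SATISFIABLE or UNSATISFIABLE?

y6 = True:
  propagation gives y1=False, y8=True, y3=True, y11=True; an empty clause results — contradiction.
y6 = False:
  propagation gives y3=False, y9=True, y5=False; an empty clause results — contradiction.
Every branch closes, so no satisfying assignment exists.

UNSATISFIABLE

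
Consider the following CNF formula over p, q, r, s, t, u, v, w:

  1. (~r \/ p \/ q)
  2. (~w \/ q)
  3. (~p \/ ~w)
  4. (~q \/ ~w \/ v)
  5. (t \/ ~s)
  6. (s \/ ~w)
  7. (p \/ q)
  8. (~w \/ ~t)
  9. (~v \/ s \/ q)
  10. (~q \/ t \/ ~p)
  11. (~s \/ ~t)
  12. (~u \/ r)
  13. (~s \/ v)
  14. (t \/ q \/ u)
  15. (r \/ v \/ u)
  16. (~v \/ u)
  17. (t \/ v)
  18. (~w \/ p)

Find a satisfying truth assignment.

Pure literal: w appears only negated; assign w = False.
Try p = False.
  then q is forced to True.
The remaining clauses are satisfied by r = True, s = False, t = True, u = False, v = False.

p = False  q = True  r = True  s = False  t = True  u = False  v = False  w = False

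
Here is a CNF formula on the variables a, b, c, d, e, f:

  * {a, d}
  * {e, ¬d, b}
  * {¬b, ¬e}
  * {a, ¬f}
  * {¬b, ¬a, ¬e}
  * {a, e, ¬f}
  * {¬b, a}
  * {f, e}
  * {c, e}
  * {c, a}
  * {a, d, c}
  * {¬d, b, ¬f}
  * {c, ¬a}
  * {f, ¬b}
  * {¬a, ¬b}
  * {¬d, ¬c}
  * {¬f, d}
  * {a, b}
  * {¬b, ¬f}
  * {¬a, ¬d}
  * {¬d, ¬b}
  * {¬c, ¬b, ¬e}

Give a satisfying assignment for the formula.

a=True, b=False, c=True, d=False, e=True, f=False

Check each clause:
  1. {a, d} — a is true.
  2. {¬d, e, b} — ¬d is true.
  3. {¬b, ¬e} — ¬b is true.
  4. {¬f, a} — a is true.
  5. {¬b, ¬a, ¬e} — ¬b is true.
  6. {a, ¬f, e} — a is true.
  7. {¬b, a} — a is true.
  8. {e, f} — e is true.
  9. {e, c} — c is true.
  10. {a, c} — a is true.
  11. {c, d, a} — a is true.
  12. {¬f, ¬d, b} — ¬f is true.
  13. {¬a, c} — c is true.
  14. {f, ¬b} — ¬b is true.
  15. {¬a, ¬b} — ¬b is true.
  16. {¬c, ¬d} — ¬d is true.
  17. {d, ¬f} — ¬f is true.
  18. {a, b} — a is true.
  19. {¬b, ¬f} — ¬f is true.
  20. {¬a, ¬d} — ¬d is true.
  21. {¬b, ¬d} — ¬d is true.
  22. {¬e, ¬b, ¬c} — ¬b is true.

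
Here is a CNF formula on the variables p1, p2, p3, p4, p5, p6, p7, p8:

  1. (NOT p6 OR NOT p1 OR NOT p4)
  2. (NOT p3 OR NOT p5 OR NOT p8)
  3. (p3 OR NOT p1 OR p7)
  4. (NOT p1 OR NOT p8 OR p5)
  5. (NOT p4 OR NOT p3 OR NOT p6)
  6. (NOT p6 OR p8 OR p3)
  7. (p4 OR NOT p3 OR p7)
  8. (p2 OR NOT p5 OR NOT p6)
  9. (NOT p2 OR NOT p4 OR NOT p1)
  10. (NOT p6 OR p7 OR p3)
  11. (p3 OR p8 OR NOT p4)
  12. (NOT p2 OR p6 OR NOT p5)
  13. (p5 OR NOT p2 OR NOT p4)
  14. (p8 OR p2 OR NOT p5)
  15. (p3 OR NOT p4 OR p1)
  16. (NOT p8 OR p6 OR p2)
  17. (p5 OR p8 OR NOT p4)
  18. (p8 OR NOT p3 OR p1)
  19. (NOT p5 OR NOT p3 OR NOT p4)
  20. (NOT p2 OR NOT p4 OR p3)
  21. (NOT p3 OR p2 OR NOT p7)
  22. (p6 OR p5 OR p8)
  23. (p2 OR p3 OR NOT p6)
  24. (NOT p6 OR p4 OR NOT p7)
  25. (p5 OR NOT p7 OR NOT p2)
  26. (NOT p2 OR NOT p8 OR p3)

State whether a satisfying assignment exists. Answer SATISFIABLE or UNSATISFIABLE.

UNSATISFIABLE

p3 = True:
  p5 = True:
    propagation gives p8=False, p2=True, p6=True, p4=False; an empty clause results — contradiction.
  p5 = False:
    p4 = True:
      propagation gives p6=False, p2=False, p8=False; contradiction.
    p4 = False:
      propagation gives p7=True, p2=True; contradiction.
p3 = False:
  p2 = True:
    propagation gives p4=False, p8=False, p6=False, p5=False; an empty clause results — contradiction.
  p2 = False:
    propagation gives p6=False, p8=False, p4=False, p5=False; an empty clause results — contradiction.
Every branch closes, so no satisfying assignment exists.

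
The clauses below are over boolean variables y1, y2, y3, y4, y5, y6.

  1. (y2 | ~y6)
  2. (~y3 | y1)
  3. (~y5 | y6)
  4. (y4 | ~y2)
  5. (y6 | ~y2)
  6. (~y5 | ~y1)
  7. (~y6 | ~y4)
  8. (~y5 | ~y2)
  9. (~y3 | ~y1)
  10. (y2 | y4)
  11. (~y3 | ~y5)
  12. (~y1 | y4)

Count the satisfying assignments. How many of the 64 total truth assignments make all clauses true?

2

The models are:
  y1=0 y2=0 y3=0 y4=1 y5=0 y6=0
  y1=1 y2=0 y3=0 y4=1 y5=0 y6=0
That's 2 in total.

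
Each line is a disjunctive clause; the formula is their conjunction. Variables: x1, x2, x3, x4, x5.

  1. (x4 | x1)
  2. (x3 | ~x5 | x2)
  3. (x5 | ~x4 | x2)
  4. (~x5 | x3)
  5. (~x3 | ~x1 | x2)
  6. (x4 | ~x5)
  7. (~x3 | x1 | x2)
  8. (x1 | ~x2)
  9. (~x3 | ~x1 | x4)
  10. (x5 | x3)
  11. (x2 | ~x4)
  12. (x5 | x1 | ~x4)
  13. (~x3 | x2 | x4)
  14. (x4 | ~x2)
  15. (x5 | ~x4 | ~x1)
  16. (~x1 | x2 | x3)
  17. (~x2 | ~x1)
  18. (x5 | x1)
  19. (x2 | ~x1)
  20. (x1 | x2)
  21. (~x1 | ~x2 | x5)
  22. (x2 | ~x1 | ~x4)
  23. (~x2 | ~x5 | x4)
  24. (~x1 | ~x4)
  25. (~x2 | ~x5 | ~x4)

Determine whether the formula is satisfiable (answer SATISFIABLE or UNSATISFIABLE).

x2 = True:
  propagation gives x1=True; an empty clause results — contradiction.
x2 = False:
  propagation gives x4=False, x1=True; an empty clause results — contradiction.
Every branch closes, so no satisfying assignment exists.

UNSATISFIABLE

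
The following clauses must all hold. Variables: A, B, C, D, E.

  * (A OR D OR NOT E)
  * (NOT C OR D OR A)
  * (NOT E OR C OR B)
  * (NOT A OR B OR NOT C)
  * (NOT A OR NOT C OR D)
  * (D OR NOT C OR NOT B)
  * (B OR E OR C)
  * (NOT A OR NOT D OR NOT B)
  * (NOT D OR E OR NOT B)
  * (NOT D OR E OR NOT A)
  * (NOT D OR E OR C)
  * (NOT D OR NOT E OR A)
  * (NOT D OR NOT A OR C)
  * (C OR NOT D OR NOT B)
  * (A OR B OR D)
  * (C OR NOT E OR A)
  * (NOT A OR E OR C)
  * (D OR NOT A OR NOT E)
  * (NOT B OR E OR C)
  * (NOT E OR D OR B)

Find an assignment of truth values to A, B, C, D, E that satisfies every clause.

A = 0, B = 0, C = 1, D = 1, E = 0

Check each clause:
  1. (A OR D OR NOT E) — NOT E is true.
  2. (D OR A OR NOT C) — D is true.
  3. (C OR B OR NOT E) — C is true.
  4. (NOT C OR B OR NOT A) — NOT A is true.
  5. (D OR NOT C OR NOT A) — D is true.
  6. (D OR NOT C OR NOT B) — D is true.
  7. (B OR E OR C) — C is true.
  8. (NOT B OR NOT A OR NOT D) — NOT B is true.
  9. (NOT B OR E OR NOT D) — NOT B is true.
  10. (E OR NOT A OR NOT D) — NOT A is true.
  11. (E OR NOT D OR C) — C is true.
  12. (NOT D OR A OR NOT E) — NOT E is true.
  13. (NOT D OR C OR NOT A) — C is true.
  14. (NOT D OR C OR NOT B) — C is true.
  15. (D OR B OR A) — D is true.
  16. (C OR A OR NOT E) — C is true.
  17. (NOT A OR C OR E) — C is true.
  18. (NOT A OR NOT E OR D) — NOT E is true.
  19. (NOT B OR C OR E) — C is true.
  20. (NOT E OR D OR B) — NOT E is true.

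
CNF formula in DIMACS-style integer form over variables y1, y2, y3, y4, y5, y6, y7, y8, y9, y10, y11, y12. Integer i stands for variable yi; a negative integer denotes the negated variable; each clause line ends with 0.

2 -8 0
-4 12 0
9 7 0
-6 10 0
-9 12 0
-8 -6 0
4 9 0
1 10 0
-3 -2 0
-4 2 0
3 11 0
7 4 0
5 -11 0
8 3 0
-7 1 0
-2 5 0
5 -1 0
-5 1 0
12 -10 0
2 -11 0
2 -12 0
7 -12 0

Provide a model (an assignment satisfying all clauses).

y1=True, y2=True, y3=False, y4=True, y5=True, y6=False, y7=True, y8=True, y9=True, y10=True, y11=True, y12=True

Check each clause:
  1. (y2 | ~y8) — y2 is true.
  2. (y12 | ~y4) — y12 is true.
  3. (y7 | y9) — y9 is true.
  4. (~y6 | y10) — ~y6 is true.
  5. (~y9 | y12) — y12 is true.
  6. (~y8 | ~y6) — ~y6 is true.
  7. (y4 | y9) — y9 is true.
  8. (y1 | y10) — y1 is true.
  9. (~y2 | ~y3) — ~y3 is true.
  10. (y2 | ~y4) — y2 is true.
  11. (y3 | y11) — y11 is true.
  12. (y7 | y4) — y4 is true.
  13. (~y11 | y5) — y5 is true.
  14. (y8 | y3) — y8 is true.
  15. (y1 | ~y7) — y1 is true.
  16. (y5 | ~y2) — y5 is true.
  17. (y5 | ~y1) — y5 is true.
  18. (~y5 | y1) — y1 is true.
  19. (~y10 | y12) — y12 is true.
  20. (~y11 | y2) — y2 is true.
  21. (y2 | ~y12) — y2 is true.
  22. (y7 | ~y12) — y7 is true.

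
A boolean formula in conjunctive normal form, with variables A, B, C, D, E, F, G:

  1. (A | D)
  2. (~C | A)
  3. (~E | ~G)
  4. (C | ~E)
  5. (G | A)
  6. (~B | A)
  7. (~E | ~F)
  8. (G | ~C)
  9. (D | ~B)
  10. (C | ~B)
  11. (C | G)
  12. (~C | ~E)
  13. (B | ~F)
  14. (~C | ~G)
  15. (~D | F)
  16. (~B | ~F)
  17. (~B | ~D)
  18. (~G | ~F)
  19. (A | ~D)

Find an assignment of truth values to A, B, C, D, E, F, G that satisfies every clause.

A occurs only positively in the remaining clauses — set A = True.
Pure literal: E appears only negated; assign E = False.
Set B = False and propagate.
  then F is forced to False.
  then D is forced to False.
The remaining clauses are satisfied by C = False, G = True.

A = True, B = False, C = False, D = False, E = False, F = False, G = True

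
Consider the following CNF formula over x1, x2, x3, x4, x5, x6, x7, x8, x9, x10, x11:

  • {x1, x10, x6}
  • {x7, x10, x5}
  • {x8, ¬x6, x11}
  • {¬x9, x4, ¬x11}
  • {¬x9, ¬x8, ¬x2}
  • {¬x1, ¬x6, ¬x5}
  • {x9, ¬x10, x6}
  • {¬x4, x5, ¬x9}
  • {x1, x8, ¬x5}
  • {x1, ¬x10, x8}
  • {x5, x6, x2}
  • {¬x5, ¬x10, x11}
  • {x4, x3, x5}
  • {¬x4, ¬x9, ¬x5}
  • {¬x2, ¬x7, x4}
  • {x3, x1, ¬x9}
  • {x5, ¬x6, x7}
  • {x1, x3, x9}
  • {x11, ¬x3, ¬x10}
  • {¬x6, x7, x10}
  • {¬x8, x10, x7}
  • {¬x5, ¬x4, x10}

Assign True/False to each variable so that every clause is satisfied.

Try x1 = True.
The remaining clauses are satisfied by x2 = True, x3 = False, x4 = True, x5 = False, x6 = False, x7 = True, x8 = True, x9 = False, x10 = False, x11 = True.
Every clause has at least one true literal under this assignment.

x1=True, x2=True, x3=False, x4=True, x5=False, x6=False, x7=True, x8=True, x9=False, x10=False, x11=True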